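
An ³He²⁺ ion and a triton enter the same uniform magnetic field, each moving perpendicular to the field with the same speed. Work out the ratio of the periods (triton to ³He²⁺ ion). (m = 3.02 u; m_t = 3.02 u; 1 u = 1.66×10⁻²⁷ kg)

ratio ≈ 2.00

T = 2πm/(qB) is independent of speed, so T₂/T₁ = (m₂/q₂)/(m₁/q₁).
T_{triton}/T_{³He²⁺ ion} = (5.01×10^-27/1e) / (5.01×10^-27/2e) = 2.00.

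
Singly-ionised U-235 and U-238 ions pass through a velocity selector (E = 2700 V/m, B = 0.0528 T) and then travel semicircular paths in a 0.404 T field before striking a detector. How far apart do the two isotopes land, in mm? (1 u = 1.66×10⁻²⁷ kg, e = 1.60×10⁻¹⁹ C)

Both emerge at v = E/B₁ = 5.11×10^4 m/s.
r = mv/(qB₂), so r₁ = 0.30861 m and r₂ = 0.31255 m, giving Δr = 3.94×10^-3 m.
After a semicircle each ion lands a diameter 2r from the entry slit, so the separation is 2Δr = 7.88×10^-3 m.

Δd ≈ 7.88 mm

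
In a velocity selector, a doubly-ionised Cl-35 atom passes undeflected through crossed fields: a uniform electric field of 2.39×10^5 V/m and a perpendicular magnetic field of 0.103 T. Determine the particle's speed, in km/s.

v ≈ 2320 km/s

For zero net force, qE = qvB, so v = E/B.
v = (2.39×10^5) / (0.103) = 2.32×10^6 m/s.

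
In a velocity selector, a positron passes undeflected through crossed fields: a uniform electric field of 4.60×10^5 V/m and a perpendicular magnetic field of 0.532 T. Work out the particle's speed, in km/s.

For zero net force, qE = qvB, so v = E/B.
v = (4.60×10^5) / (0.532) = 8.65×10^5 m/s.

v ≈ 865 km/s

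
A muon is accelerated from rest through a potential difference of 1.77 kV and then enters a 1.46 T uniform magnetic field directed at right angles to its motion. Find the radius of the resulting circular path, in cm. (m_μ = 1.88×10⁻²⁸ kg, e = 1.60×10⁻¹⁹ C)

The kinetic energy gained is K = qV = (1×1.60×10^-19)(1770) = 2.83×10^-16 J.
v = √(2K/m) = 1.74×10^6 m/s.
r = mv/(qB) = (1.88×10^-28)(1.74×10^6) / [(1×1.60×10^-19)(1.46)] = 1.40×10^-3 m.

r ≈ 0.140 cm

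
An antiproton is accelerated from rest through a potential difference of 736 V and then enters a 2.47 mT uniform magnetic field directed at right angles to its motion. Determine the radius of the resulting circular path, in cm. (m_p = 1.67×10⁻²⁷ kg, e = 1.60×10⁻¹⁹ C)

The kinetic energy gained is K = qV = (1×1.60×10^-19)(736) = 1.18×10^-16 J.
v = √(2K/m) = 3.76×10^5 m/s.
r = mv/(qB) = (1.67×10^-27)(3.76×10^5) / [(1×1.60×10^-19)(2.47×10^-3)] = 1.59 m.

r ≈ 159 cm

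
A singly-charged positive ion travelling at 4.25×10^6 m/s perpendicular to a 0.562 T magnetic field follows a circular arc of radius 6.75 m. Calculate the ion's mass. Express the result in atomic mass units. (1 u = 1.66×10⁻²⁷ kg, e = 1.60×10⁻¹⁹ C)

qvB = mv²/r ⇒ m = qBr/v.
m = (1×1.60×10^-19)(0.562)(6.75) / (4.25×10^6) = 1.43×10^-25 kg = 86.0 u.

m ≈ 86.0 u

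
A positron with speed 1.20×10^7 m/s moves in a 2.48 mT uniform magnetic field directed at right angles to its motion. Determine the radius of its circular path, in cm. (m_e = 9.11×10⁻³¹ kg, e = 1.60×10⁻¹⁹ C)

The magnetic force provides the centripetal force: qvB = mv²/r, so r = mv/(qB).
r = (9.11×10^-31 kg)(1.20×10^7 m/s) / [(1×1.60×10^-19 C)(2.48×10^-3 T)] = 0.0276 m.

r ≈ 2.76 cm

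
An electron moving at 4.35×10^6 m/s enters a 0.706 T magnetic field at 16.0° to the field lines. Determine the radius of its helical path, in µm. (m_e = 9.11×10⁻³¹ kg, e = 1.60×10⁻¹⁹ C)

Only the perpendicular component v⊥ = v sin16.0° = 1.20×10^6 m/s is bent by the field.
r = m v⊥ /(qB) = (9.11×10^-31)(1.20×10^6) / [(1×1.60×10^-19)(0.706)] = 9.67×10^-6 m.

r ≈ 9.67 µm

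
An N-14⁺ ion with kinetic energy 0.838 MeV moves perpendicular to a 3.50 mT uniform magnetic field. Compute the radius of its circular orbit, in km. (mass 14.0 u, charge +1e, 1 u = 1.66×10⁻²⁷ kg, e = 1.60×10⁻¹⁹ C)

Convert the energy: K = 0.838 MeV = 1.34×10^-13 J.
v = √(2K/m) = √(2·1.34×10^-13/2.32×10^-26) = 3.40×10^6 m/s.
r = mv/(qB) = (2.32×10^-26)(3.40×10^6) / [(1×1.60×10^-19)(3.50×10^-3)] = 141 m.

r ≈ 0.141 km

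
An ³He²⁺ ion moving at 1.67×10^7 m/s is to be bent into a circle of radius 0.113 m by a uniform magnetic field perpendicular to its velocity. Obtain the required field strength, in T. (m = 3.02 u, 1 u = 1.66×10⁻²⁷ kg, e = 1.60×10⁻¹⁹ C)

B ≈ 2.32 T

qvB = mv²/r gives B = mv/(qr).
B = (5.01×10^-27)(1.67×10^7) / [(2×1.60×10^-19)(0.113)] = 2.32 T.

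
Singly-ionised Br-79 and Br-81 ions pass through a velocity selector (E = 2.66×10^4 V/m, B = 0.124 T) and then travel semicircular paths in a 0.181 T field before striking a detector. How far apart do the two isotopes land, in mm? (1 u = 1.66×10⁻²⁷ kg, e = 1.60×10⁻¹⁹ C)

Δd ≈ 49.2 mm

Both emerge at v = E/B₁ = 2.15×10^5 m/s.
r = mv/(qB₂), so r₁ = 0.9714 m and r₂ = 0.9960 m, giving Δr = 0.0246 m.
After a semicircle each ion lands a diameter 2r from the entry slit, so the separation is 2Δr = 0.0492 m.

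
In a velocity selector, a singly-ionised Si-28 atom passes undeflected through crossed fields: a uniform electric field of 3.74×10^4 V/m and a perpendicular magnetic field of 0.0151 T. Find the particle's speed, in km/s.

v ≈ 2480 km/s

For zero net force, qE = qvB, so v = E/B.
v = (3.74×10^4) / (0.0151) = 2.48×10^6 m/s.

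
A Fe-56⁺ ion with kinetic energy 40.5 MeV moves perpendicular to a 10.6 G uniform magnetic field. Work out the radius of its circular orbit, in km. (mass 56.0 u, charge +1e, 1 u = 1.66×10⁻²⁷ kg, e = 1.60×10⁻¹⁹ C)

r ≈ 6.47 km

Convert the energy: K = 40.5 MeV = 6.48×10^-12 J.
v = √(2K/m) = √(2·6.48×10^-12/9.30×10^-26) = 1.18×10^7 m/s.
r = mv/(qB) = (9.30×10^-26)(1.18×10^7) / [(1×1.60×10^-19)(1.06×10^-3)] = 6470 m.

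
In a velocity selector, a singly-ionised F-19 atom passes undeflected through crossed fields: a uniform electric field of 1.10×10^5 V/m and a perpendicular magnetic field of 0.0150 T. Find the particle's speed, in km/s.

v ≈ 7330 km/s

For zero net force, qE = qvB, so v = E/B.
v = (1.10×10^5) / (0.0150) = 7.33×10^6 m/s.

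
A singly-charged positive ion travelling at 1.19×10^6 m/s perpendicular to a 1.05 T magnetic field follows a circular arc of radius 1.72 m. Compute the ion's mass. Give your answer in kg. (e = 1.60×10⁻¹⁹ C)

m ≈ 2.43×10^-25 kg

qvB = mv²/r ⇒ m = qBr/v.
m = (1×1.60×10^-19)(1.05)(1.72) / (1.19×10^6) = 2.43×10^-25 kg.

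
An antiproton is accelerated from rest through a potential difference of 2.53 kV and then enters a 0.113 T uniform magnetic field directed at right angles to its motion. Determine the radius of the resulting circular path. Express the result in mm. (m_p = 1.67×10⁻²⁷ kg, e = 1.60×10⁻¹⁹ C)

The kinetic energy gained is K = qV = (1×1.60×10^-19)(2530) = 4.05×10^-16 J.
v = √(2K/m) = 6.96×10^5 m/s.
r = mv/(qB) = (1.67×10^-27)(6.96×10^5) / [(1×1.60×10^-19)(0.113)] = 0.0643 m.

r ≈ 64.3 mm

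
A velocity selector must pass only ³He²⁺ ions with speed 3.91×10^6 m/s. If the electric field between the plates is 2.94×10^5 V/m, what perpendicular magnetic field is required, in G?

B ≈ 752 G

qE = qvB ⇒ B = E/v = (2.94×10^5) / (3.91×10^6) = 0.0752 T.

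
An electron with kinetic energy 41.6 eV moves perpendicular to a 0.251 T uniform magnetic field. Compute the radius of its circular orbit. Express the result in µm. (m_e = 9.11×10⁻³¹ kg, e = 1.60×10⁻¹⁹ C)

r ≈ 86.7 µm

Convert the energy: K = 41.6 eV = 6.66×10^-18 J.
v = √(2K/m) = √(2·6.66×10^-18/9.11×10^-31) = 3.82×10^6 m/s.
r = mv/(qB) = (9.11×10^-31)(3.82×10^6) / [(1×1.60×10^-19)(0.251)] = 8.67×10^-5 m.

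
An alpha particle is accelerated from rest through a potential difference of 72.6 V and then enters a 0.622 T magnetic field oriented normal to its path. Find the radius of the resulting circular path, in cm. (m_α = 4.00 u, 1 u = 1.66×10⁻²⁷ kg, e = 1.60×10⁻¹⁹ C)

The kinetic energy gained is K = qV = (2×1.60×10^-19)(72.6) = 2.32×10^-17 J.
v = √(2K/m) = 8.37×10^4 m/s.
r = mv/(qB) = (6.64×10^-27)(8.37×10^4) / [(2×1.60×10^-19)(0.622)] = 2.79×10^-3 m.

r ≈ 0.279 cm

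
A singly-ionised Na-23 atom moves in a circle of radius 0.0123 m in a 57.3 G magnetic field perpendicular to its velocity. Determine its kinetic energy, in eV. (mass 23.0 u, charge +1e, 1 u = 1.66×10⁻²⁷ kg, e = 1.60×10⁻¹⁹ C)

v = qBr/m = (1×1.60×10^-19)(5.73×10^-3)(0.0123) / (3.82×10^-26) = 295 m/s.
K = ½mv² = 0.5·(3.82×10^-26)·(295)² = 1.67×10^-21 J = 0.0104 eV.

K ≈ 0.0104 eV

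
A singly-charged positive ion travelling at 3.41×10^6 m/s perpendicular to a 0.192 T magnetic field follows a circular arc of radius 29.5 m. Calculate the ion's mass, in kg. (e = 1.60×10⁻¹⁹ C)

qvB = mv²/r ⇒ m = qBr/v.
m = (1×1.60×10^-19)(0.192)(29.5) / (3.41×10^6) = 2.66×10^-25 kg.

m ≈ 2.66×10^-25 kg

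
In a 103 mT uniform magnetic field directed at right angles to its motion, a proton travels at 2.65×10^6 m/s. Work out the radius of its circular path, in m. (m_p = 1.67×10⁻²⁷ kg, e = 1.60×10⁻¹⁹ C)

The magnetic force provides the centripetal force: qvB = mv²/r, so r = mv/(qB).
r = (1.67×10^-27 kg)(2.65×10^6 m/s) / [(1×1.60×10^-19 C)(0.103 T)] = 0.269 m.

r ≈ 0.269 m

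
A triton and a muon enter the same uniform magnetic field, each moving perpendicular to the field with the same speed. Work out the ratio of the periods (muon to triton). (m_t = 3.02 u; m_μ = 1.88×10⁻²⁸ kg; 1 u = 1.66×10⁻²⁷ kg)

ratio ≈ 0.0375

T = 2πm/(qB) is independent of speed, so T₂/T₁ = (m₂/q₂)/(m₁/q₁).
T_{muon}/T_{triton} = (1.88×10^-28/1e) / (5.01×10^-27/1e) = 0.0375.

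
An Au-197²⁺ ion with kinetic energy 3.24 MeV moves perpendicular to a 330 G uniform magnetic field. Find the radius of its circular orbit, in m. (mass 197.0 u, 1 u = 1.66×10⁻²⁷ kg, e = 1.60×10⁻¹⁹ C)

Convert the energy: K = 3.24 MeV = 5.18×10^-13 J.
v = √(2K/m) = √(2·5.18×10^-13/3.27×10^-25) = 1.78×10^6 m/s.
r = mv/(qB) = (3.27×10^-25)(1.78×10^6) / [(2×1.60×10^-19)(0.0330)] = 55.1 m.

r ≈ 55.1 m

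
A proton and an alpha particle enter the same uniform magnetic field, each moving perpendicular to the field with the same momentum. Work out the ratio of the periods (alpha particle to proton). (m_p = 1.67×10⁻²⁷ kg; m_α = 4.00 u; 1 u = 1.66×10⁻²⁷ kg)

T = 2πm/(qB) is independent of speed, so T₂/T₁ = (m₂/q₂)/(m₁/q₁).
T_{alpha particle}/T_{proton} = (6.64×10^-27/2e) / (1.67×10^-27/1e) = 1.99.

ratio ≈ 1.99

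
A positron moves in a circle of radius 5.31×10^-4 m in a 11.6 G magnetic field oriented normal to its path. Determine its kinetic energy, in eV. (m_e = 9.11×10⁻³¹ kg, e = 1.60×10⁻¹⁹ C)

K ≈ 0.0333 eV

v = qBr/m = (1×1.60×10^-19)(1.16×10^-3)(5.31×10^-4) / (9.11×10^-31) = 1.08×10^5 m/s.
K = ½mv² = 0.5·(9.11×10^-31)·(1.08×10^5)² = 5.33×10^-21 J = 0.0333 eV.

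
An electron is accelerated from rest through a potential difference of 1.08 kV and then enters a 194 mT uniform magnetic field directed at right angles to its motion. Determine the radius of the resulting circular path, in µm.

The kinetic energy gained is K = qV = (1×1.60×10^-19)(1080) = 1.73×10^-16 J.
v = √(2K/m) = 1.95×10^7 m/s.
r = mv/(qB) = (9.11×10^-31)(1.95×10^7) / [(1×1.60×10^-19)(0.194)] = 5.72×10^-4 m.

r ≈ 572 µm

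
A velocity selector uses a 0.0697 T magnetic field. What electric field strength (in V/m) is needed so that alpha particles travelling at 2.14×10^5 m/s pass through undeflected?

E ≈ 1.49×10^4 V/m

qE = qvB ⇒ E = vB = (2.14×10^5)(0.0697) = 1.49×10^4 V/m.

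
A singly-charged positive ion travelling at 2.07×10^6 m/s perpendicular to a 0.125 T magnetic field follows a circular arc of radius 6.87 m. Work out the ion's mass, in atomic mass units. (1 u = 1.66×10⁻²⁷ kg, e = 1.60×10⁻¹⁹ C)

m ≈ 40.0 u

qvB = mv²/r ⇒ m = qBr/v.
m = (1×1.60×10^-19)(0.125)(6.87) / (2.07×10^6) = 6.64×10^-26 kg = 40.0 u.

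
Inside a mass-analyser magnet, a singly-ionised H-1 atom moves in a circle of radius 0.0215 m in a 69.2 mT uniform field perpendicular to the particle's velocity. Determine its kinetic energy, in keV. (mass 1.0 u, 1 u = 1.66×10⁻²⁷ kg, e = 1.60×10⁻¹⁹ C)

K ≈ 0.107 keV

v = qBr/m = (1×1.60×10^-19)(0.0692)(0.0215) / (1.66×10^-27) = 1.43×10^5 m/s.
K = ½mv² = 0.5·(1.66×10^-27)·(1.43×10^5)² = 1.71×10^-17 J = 0.107 keV.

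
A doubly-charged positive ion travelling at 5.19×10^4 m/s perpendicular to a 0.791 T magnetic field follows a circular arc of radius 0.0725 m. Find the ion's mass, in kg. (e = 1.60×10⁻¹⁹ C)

qvB = mv²/r ⇒ m = qBr/v.
m = (2×1.60×10^-19)(0.791)(0.0725) / (5.19×10^4) = 3.54×10^-25 kg.

m ≈ 3.54×10^-25 kg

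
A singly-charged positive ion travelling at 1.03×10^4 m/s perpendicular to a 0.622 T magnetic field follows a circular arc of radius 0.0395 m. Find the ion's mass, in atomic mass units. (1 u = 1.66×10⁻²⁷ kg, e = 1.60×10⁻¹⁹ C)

qvB = mv²/r ⇒ m = qBr/v.
m = (1×1.60×10^-19)(0.622)(0.0395) / (1.03×10^4) = 3.82×10^-25 kg = 230 u.

m ≈ 230 u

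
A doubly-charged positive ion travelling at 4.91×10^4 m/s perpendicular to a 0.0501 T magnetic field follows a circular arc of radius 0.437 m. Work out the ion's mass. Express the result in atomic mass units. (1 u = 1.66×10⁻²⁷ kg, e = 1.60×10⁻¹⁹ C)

m ≈ 86.0 u

qvB = mv²/r ⇒ m = qBr/v.
m = (2×1.60×10^-19)(0.0501)(0.437) / (4.91×10^4) = 1.43×10^-25 kg = 86.0 u.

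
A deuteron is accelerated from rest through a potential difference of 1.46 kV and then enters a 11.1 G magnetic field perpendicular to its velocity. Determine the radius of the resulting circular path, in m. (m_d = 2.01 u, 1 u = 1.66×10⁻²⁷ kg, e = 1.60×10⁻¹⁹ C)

The kinetic energy gained is K = qV = (1×1.60×10^-19)(1460) = 2.34×10^-16 J.
v = √(2K/m) = 3.74×10^5 m/s.
r = mv/(qB) = (3.34×10^-27)(3.74×10^5) / [(1×1.60×10^-19)(1.11×10^-3)] = 7.03 m.

r ≈ 7.03 m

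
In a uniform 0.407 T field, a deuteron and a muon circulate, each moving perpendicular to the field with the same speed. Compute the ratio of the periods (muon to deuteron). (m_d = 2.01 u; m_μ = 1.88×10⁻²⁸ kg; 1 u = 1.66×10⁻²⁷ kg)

ratio ≈ 0.0563

T = 2πm/(qB) is independent of speed, so T₂/T₁ = (m₂/q₂)/(m₁/q₁).
T_{muon}/T_{deuteron} = (1.88×10^-28/1e) / (3.34×10^-27/1e) = 0.0563.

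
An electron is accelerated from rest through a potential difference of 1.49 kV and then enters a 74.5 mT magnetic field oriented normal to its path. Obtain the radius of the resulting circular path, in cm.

The kinetic energy gained is K = qV = (1×1.60×10^-19)(1490) = 2.38×10^-16 J.
v = √(2K/m) = 2.29×10^7 m/s.
r = mv/(qB) = (9.11×10^-31)(2.29×10^7) / [(1×1.60×10^-19)(0.0745)] = 1.75×10^-3 m.

r ≈ 0.175 cm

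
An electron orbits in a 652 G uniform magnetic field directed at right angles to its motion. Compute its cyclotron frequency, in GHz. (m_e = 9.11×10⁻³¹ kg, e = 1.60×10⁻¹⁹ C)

f ≈ 1.82 GHz

f = qB/(2πm) = (1×1.60×10^-19)(0.0652) / [2π(9.11×10^-31)] = 1.82×10^9 Hz.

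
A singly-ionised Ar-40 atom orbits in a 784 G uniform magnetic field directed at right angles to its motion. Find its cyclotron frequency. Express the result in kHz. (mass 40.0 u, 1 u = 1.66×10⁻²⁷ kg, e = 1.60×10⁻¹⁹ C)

f = qB/(2πm) = (1×1.60×10^-19)(0.0784) / [2π(6.64×10^-26)] = 3.01×10^4 Hz.

f ≈ 30.1 kHz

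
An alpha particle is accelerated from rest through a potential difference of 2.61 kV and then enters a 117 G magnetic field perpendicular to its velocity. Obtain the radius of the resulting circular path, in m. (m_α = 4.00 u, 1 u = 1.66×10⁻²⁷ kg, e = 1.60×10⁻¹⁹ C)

The kinetic energy gained is K = qV = (2×1.60×10^-19)(2610) = 8.35×10^-16 J.
v = √(2K/m) = 5.02×10^5 m/s.
r = mv/(qB) = (6.64×10^-27)(5.02×10^5) / [(2×1.60×10^-19)(0.0117)] = 0.890 m.

r ≈ 0.890 m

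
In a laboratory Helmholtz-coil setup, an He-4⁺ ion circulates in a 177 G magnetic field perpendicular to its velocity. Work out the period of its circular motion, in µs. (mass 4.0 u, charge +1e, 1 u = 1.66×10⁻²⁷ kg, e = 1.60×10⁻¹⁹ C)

T ≈ 14.7 µs

The cyclotron period is independent of speed: T = 2πm/(qB).
T = 2π(6.64×10^-27) / [(1×1.60×10^-19)(0.0177)] = 1.47×10^-5 s.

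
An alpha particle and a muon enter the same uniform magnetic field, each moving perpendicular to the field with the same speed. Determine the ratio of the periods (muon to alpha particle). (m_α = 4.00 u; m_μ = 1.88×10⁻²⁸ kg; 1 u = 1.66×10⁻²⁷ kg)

ratio ≈ 0.0566

T = 2πm/(qB) is independent of speed, so T₂/T₁ = (m₂/q₂)/(m₁/q₁).
T_{muon}/T_{alpha particle} = (1.88×10^-28/1e) / (6.64×10^-27/2e) = 0.0566.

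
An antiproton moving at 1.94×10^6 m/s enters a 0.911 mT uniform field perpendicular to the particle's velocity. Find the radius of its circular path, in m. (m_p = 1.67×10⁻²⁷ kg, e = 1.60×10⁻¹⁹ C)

r ≈ 22.2 m

The magnetic force provides the centripetal force: qvB = mv²/r, so r = mv/(qB).
r = (1.67×10^-27 kg)(1.94×10^6 m/s) / [(1×1.60×10^-19 C)(9.11×10^-4 T)] = 22.2 m.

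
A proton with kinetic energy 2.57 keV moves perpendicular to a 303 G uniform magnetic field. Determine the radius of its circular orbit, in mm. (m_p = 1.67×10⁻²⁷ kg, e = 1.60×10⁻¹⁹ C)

Convert the energy: K = 2.57 keV = 4.11×10^-16 J.
v = √(2K/m) = √(2·4.11×10^-16/1.67×10^-27) = 7.02×10^5 m/s.
r = mv/(qB) = (1.67×10^-27)(7.02×10^5) / [(1×1.60×10^-19)(0.0303)] = 0.242 m.

r ≈ 242 mm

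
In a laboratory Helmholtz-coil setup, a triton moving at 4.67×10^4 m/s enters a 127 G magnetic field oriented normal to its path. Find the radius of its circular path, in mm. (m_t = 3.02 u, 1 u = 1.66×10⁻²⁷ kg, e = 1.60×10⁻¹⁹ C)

r ≈ 115 mm

The magnetic force provides the centripetal force: qvB = mv²/r, so r = mv/(qB).
r = (5.01×10^-27 kg)(4.67×10^4 m/s) / [(1×1.60×10^-19 C)(0.0127 T)] = 0.115 m.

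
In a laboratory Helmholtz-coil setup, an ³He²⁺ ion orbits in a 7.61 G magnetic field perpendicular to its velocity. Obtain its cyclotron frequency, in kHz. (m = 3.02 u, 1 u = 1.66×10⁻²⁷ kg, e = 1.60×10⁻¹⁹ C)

f ≈ 7.73 kHz

f = qB/(2πm) = (2×1.60×10^-19)(7.61×10^-4) / [2π(5.01×10^-27)] = 7730 Hz.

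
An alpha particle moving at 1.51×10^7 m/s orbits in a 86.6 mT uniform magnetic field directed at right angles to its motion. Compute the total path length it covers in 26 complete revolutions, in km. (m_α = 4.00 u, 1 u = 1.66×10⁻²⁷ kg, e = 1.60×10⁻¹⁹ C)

r = mv/(qB) = 3.62 m, so one revolution covers 2πr = 22.7 m.
In 26 revolutions: L = 26·2πr = 591 m.

L ≈ 0.591 km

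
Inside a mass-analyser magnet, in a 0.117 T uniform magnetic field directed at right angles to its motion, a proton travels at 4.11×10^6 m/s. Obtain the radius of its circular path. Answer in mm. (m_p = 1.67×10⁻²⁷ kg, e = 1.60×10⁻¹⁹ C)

The magnetic force provides the centripetal force: qvB = mv²/r, so r = mv/(qB).
r = (1.67×10^-27 kg)(4.11×10^6 m/s) / [(1×1.60×10^-19 C)(0.117 T)] = 0.367 m.

r ≈ 367 mm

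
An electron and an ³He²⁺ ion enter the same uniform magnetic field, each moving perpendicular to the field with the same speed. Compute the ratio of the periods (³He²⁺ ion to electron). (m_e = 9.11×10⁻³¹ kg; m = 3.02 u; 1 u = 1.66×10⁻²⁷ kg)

ratio ≈ 2750

T = 2πm/(qB) is independent of speed, so T₂/T₁ = (m₂/q₂)/(m₁/q₁).
T_{³He²⁺ ion}/T_{electron} = (5.01×10^-27/2e) / (9.11×10^-31/1e) = 2750.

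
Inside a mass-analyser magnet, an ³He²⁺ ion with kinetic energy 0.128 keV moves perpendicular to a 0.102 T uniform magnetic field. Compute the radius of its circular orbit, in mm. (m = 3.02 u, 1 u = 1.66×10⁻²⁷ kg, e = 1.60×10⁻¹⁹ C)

r ≈ 13.9 mm

Convert the energy: K = 0.128 keV = 2.05×10^-17 J.
v = √(2K/m) = √(2·2.05×10^-17/5.01×10^-27) = 9.04×10^4 m/s.
r = mv/(qB) = (5.01×10^-27)(9.04×10^4) / [(2×1.60×10^-19)(0.102)] = 0.0139 m.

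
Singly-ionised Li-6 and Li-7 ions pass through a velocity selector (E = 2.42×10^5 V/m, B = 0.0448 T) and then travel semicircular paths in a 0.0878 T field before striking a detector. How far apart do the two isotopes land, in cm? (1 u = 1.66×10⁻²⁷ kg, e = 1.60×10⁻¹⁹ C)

Δd ≈ 128 cm

Both emerge at v = E/B₁ = 5.40×10^6 m/s.
r = mv/(qB₂), so r₁ = 3.830 m and r₂ = 4.468 m, giving Δr = 0.638 m.
After a semicircle each ion lands a diameter 2r from the entry slit, so the separation is 2Δr = 1.28 m.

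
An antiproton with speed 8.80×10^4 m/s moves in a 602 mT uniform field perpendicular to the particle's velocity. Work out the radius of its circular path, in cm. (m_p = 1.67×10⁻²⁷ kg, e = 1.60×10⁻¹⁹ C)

The magnetic force provides the centripetal force: qvB = mv²/r, so r = mv/(qB).
r = (1.67×10^-27 kg)(8.80×10^4 m/s) / [(1×1.60×10^-19 C)(0.602 T)] = 1.53×10^-3 m.

r ≈ 0.153 cm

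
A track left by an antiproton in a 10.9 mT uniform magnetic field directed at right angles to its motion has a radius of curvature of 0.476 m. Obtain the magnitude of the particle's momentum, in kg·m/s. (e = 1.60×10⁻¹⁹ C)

Since qvB = mv²/r, the momentum p = mv = qBr.
p = (1×1.60×10^-19)(0.0109)(0.476) = 8.30×10^-22 kg·m/s.

p ≈ 8.30×10^-22 kg·m/s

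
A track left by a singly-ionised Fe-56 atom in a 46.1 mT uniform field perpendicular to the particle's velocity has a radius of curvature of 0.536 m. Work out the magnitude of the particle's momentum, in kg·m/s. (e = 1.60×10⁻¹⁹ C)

p ≈ 3.95×10^-21 kg·m/s

Since qvB = mv²/r, the momentum p = mv = qBr.
p = (1×1.60×10^-19)(0.0461)(0.536) = 3.95×10^-21 kg·m/s.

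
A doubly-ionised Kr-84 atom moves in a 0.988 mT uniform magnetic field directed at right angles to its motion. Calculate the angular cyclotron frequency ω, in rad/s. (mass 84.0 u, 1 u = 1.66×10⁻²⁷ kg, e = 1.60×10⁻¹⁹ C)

ω ≈ 2270 rad/s

ω = qB/m = (2×1.60×10^-19)(9.88×10^-4) / (1.39×10^-25) = 2270 rad/s.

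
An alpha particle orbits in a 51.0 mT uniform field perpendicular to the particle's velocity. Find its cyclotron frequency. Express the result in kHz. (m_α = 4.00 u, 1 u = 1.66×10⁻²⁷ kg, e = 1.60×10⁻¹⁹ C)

f ≈ 391 kHz

f = qB/(2πm) = (2×1.60×10^-19)(0.0510) / [2π(6.64×10^-27)] = 3.91×10^5 Hz.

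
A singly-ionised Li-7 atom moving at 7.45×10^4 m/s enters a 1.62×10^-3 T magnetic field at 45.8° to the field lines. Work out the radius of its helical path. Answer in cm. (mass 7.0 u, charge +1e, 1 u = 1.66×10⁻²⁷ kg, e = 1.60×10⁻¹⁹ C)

Only the perpendicular component v⊥ = v sin45.8° = 5.34×10^4 m/s is bent by the field.
r = m v⊥ /(qB) = (1.16×10^-26)(5.34×10^4) / [(1×1.60×10^-19)(1.62×10^-3)] = 2.39 m.

r ≈ 239 cm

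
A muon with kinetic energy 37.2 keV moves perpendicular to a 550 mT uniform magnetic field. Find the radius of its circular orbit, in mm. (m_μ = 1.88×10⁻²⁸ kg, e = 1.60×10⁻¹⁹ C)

r ≈ 17.0 mm

Convert the energy: K = 37.2 keV = 5.95×10^-15 J.
v = √(2K/m) = √(2·5.95×10^-15/1.88×10^-28) = 7.96×10^6 m/s.
r = mv/(qB) = (1.88×10^-28)(7.96×10^6) / [(1×1.60×10^-19)(0.550)] = 0.0170 m.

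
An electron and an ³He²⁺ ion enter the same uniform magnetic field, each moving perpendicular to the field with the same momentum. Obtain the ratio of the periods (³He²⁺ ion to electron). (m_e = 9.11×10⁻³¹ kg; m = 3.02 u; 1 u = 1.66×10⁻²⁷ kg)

T = 2πm/(qB) is independent of speed, so T₂/T₁ = (m₂/q₂)/(m₁/q₁).
T_{³He²⁺ ion}/T_{electron} = (5.01×10^-27/2e) / (9.11×10^-31/1e) = 2750.

ratio ≈ 2750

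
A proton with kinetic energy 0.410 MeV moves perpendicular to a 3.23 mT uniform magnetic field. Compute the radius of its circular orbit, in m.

Convert the energy: K = 0.410 MeV = 6.56×10^-14 J.
v = √(2K/m) = √(2·6.56×10^-14/1.67×10^-27) = 8.86×10^6 m/s.
r = mv/(qB) = (1.67×10^-27)(8.86×10^6) / [(1×1.60×10^-19)(3.23×10^-3)] = 28.6 m.

r ≈ 28.6 m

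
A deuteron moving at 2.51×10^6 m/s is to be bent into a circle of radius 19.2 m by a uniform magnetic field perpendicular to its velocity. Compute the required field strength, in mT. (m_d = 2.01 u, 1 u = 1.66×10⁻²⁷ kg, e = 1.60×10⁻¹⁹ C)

qvB = mv²/r gives B = mv/(qr).
B = (3.34×10^-27)(2.51×10^6) / [(1×1.60×10^-19)(19.2)] = 2.73×10^-3 T.

B ≈ 2.73 mT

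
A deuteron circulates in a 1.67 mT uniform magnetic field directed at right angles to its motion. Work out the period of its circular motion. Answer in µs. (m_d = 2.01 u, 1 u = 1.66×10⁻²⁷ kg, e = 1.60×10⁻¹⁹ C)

T ≈ 78.5 µs

The cyclotron period is independent of speed: T = 2πm/(qB).
T = 2π(3.34×10^-27) / [(1×1.60×10^-19)(1.67×10^-3)] = 7.85×10^-5 s.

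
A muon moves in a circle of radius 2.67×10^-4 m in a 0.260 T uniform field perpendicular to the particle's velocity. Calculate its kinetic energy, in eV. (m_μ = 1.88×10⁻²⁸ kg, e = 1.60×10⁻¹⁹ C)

K ≈ 2.05 eV

v = qBr/m = (1×1.60×10^-19)(0.260)(2.67×10^-4) / (1.88×10^-28) = 5.91×10^4 m/s.
K = ½mv² = 0.5·(1.88×10^-28)·(5.91×10^4)² = 3.28×10^-19 J = 2.05 eV.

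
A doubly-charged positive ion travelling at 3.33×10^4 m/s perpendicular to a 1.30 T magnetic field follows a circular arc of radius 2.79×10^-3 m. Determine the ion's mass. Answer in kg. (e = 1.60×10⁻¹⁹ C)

qvB = mv²/r ⇒ m = qBr/v.
m = (2×1.60×10^-19)(1.30)(2.79×10^-3) / (3.33×10^4) = 3.49×10^-26 kg.

m ≈ 3.49×10^-26 kg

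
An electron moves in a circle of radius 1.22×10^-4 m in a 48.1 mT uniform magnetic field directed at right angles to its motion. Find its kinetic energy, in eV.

K ≈ 3.02 eV

v = qBr/m = (1×1.60×10^-19)(0.0481)(1.22×10^-4) / (9.11×10^-31) = 1.03×10^6 m/s.
K = ½mv² = 0.5·(9.11×10^-31)·(1.03×10^6)² = 4.84×10^-19 J = 3.02 eV.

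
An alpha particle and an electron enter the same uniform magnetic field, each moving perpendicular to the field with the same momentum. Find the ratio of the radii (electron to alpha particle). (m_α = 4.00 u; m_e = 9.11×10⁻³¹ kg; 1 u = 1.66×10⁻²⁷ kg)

ratio ≈ 2.00

r = p/(qB) ⇒ at equal p, r ∝ 1/q.
r_{electron}/r_{alpha particle} = 2.00.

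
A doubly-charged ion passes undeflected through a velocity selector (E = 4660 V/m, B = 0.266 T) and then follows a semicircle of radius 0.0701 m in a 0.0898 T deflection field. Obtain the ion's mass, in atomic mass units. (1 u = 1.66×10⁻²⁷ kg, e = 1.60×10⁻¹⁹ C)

m ≈ 69.3 u

v = E/B₁ = 1.75×10^4 m/s.
From r = mv/(qB₂), m = qB₂r/v = (2×1.60×10^-19)(0.0898)(0.0701) / (1.75×10^4) = 1.15×10^-25 kg.
In atomic mass units: m = 1.15×10^-25 / 1.66×10^-27 = 69.3 u.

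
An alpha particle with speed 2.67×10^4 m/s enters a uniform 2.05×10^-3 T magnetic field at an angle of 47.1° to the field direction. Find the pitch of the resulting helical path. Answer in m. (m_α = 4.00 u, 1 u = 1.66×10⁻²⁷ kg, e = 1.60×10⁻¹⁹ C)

The velocity component along B is v∥ = v cos47.1° = 1.82×10^4 m/s.
The cyclotron period T = 2πm/(qB) = 6.36×10^-5 s is set by m, q, B alone.
Pitch = v∥·T = (1.82×10^4)(6.36×10^-5) = 1.16 m.

pitch ≈ 1.16 m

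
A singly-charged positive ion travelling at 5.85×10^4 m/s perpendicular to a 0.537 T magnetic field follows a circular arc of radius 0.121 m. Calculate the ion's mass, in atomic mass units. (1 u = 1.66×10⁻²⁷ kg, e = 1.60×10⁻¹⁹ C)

m ≈ 107 u

qvB = mv²/r ⇒ m = qBr/v.
m = (1×1.60×10^-19)(0.537)(0.121) / (5.85×10^4) = 1.78×10^-25 kg = 107 u.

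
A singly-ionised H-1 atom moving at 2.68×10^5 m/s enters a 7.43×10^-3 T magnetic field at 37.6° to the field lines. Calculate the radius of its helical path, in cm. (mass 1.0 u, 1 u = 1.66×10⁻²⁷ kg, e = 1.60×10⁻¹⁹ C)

r ≈ 22.8 cm

Only the perpendicular component v⊥ = v sin37.6° = 1.64×10^5 m/s is bent by the field.
r = m v⊥ /(qB) = (1.66×10^-27)(1.64×10^5) / [(1×1.60×10^-19)(7.43×10^-3)] = 0.228 m.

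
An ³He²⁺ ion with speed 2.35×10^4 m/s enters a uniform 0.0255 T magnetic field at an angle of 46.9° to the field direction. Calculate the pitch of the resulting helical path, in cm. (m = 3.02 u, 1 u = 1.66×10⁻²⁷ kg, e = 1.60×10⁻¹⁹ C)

The velocity component along B is v∥ = v cos46.9° = 1.61×10^4 m/s.
The cyclotron period T = 2πm/(qB) = 3.86×10^-6 s is set by m, q, B alone.
Pitch = v∥·T = (1.61×10^4)(3.86×10^-6) = 0.0620 m.

pitch ≈ 6.20 cm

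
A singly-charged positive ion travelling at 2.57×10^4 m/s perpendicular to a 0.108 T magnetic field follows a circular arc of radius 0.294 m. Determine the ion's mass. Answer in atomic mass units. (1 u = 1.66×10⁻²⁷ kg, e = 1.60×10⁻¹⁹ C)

qvB = mv²/r ⇒ m = qBr/v.
m = (1×1.60×10^-19)(0.108)(0.294) / (2.57×10^4) = 1.98×10^-25 kg = 119 u.

m ≈ 119 u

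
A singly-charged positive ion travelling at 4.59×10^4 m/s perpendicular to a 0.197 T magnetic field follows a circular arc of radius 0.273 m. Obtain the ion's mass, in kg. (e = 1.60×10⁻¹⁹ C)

m ≈ 1.87×10^-25 kg

qvB = mv²/r ⇒ m = qBr/v.
m = (1×1.60×10^-19)(0.197)(0.273) / (4.59×10^4) = 1.87×10^-25 kg.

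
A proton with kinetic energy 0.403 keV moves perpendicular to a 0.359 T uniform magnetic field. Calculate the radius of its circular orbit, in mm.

Convert the energy: K = 0.403 keV = 6.45×10^-17 J.
v = √(2K/m) = √(2·6.45×10^-17/1.67×10^-27) = 2.78×10^5 m/s.
r = mv/(qB) = (1.67×10^-27)(2.78×10^5) / [(1×1.60×10^-19)(0.359)] = 8.08×10^-3 m.

r ≈ 8.08 mm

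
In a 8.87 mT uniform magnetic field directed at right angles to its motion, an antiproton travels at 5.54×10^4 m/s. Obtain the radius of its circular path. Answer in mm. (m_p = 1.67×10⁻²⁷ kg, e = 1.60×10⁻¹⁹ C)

r ≈ 65.2 mm

The magnetic force provides the centripetal force: qvB = mv²/r, so r = mv/(qB).
r = (1.67×10^-27 kg)(5.54×10^4 m/s) / [(1×1.60×10^-19 C)(8.87×10^-3 T)] = 0.0652 m.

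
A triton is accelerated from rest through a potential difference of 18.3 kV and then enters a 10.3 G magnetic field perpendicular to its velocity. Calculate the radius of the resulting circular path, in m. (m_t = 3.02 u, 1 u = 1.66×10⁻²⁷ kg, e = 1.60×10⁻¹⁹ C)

The kinetic energy gained is K = qV = (1×1.60×10^-19)(1.83×10^4) = 2.93×10^-15 J.
v = √(2K/m) = 1.08×10^6 m/s.
r = mv/(qB) = (5.01×10^-27)(1.08×10^6) / [(1×1.60×10^-19)(1.03×10^-3)] = 32.9 m.

r ≈ 32.9 m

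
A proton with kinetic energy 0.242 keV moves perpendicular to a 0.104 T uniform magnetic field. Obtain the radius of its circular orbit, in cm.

r ≈ 2.16 cm

Convert the energy: K = 0.242 keV = 3.87×10^-17 J.
v = √(2K/m) = √(2·3.87×10^-17/1.67×10^-27) = 2.15×10^5 m/s.
r = mv/(qB) = (1.67×10^-27)(2.15×10^5) / [(1×1.60×10^-19)(0.104)] = 0.0216 m.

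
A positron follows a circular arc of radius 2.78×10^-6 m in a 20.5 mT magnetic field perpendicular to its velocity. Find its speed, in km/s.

From qvB = mv²/r, v = qBr/m.
v = (1×1.60×10^-19)(0.0205)(2.78×10^-6) / (9.11×10^-31) = 1.00×10^4 m/s.

v ≈ 10.0 km/s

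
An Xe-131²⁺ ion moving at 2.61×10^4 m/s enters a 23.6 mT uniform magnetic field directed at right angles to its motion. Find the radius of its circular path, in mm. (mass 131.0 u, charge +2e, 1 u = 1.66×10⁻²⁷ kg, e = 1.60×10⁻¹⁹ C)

r ≈ 752 mm

The magnetic force provides the centripetal force: qvB = mv²/r, so r = mv/(qB).
r = (2.17×10^-25 kg)(2.61×10^4 m/s) / [(2×1.60×10^-19 C)(0.0236 T)] = 0.752 m.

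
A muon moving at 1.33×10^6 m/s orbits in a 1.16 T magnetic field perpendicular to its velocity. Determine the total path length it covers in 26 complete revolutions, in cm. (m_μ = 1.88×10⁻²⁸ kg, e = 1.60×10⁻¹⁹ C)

L ≈ 22.0 cm

r = mv/(qB) = 1.35×10^-3 m, so one revolution covers 2πr = 8.46×10^-3 m.
In 26 revolutions: L = 26·2πr = 0.220 m.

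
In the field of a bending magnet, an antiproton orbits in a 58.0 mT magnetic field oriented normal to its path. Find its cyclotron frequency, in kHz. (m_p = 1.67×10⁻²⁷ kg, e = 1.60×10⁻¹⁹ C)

f = qB/(2πm) = (1×1.60×10^-19)(0.0580) / [2π(1.67×10^-27)] = 8.84×10^5 Hz.

f ≈ 884 kHz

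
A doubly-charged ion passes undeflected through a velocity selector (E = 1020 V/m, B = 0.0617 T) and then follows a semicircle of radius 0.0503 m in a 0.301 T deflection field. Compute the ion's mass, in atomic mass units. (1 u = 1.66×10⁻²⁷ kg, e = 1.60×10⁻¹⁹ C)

v = E/B₁ = 1.65×10^4 m/s.
From r = mv/(qB₂), m = qB₂r/v = (2×1.60×10^-19)(0.301)(0.0503) / (1.65×10^4) = 2.93×10^-25 kg.
In atomic mass units: m = 2.93×10^-25 / 1.66×10^-27 = 177 u.

m ≈ 177 u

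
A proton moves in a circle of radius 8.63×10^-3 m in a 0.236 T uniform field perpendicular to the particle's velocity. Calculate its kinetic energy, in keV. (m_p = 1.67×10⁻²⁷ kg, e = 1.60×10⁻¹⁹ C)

v = qBr/m = (1×1.60×10^-19)(0.236)(8.63×10^-3) / (1.67×10^-27) = 1.95×10^5 m/s.
K = ½mv² = 0.5·(1.67×10^-27)·(1.95×10^5)² = 3.18×10^-17 J = 0.199 keV.

K ≈ 0.199 keV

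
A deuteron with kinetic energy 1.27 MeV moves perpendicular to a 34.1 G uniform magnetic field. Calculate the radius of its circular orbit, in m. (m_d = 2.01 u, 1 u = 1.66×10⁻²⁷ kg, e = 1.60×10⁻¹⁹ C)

r ≈ 67.5 m

Convert the energy: K = 1.27 MeV = 2.03×10^-13 J.
v = √(2K/m) = √(2·2.03×10^-13/3.34×10^-27) = 1.10×10^7 m/s.
r = mv/(qB) = (3.34×10^-27)(1.10×10^7) / [(1×1.60×10^-19)(3.41×10^-3)] = 67.5 m.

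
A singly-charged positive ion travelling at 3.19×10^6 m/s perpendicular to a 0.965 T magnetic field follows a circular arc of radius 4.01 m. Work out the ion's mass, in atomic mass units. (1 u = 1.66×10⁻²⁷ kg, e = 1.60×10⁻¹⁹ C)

m ≈ 117 u

qvB = mv²/r ⇒ m = qBr/v.
m = (1×1.60×10^-19)(0.965)(4.01) / (3.19×10^6) = 1.94×10^-25 kg = 117 u.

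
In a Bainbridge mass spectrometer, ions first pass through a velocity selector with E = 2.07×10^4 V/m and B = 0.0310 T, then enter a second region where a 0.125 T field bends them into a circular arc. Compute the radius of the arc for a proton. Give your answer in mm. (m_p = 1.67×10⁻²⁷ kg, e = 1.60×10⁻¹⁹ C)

The selector passes v = E/B = 2.07×10^4/0.0310 = 6.68×10^5 m/s.
In the deflection region, r = mv/(qB₂) = (1.67×10^-27)(6.68×10^5) / [(1×1.60×10^-19)(0.125)] = 0.0558 m.

r ≈ 55.8 mm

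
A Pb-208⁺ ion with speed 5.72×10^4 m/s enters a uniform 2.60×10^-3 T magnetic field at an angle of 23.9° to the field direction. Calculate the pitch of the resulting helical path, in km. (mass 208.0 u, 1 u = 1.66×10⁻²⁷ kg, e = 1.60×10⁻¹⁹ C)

The velocity component along B is v∥ = v cos23.9° = 5.23×10^4 m/s.
The cyclotron period T = 2πm/(qB) = 5.22×10^-3 s is set by m, q, B alone.
Pitch = v∥·T = (5.23×10^4)(5.22×10^-3) = 273 m.

pitch ≈ 0.273 km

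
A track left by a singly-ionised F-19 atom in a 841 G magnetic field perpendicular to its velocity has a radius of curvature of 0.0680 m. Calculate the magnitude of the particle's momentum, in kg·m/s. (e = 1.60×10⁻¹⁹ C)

Since qvB = mv²/r, the momentum p = mv = qBr.
p = (1×1.60×10^-19)(0.0841)(0.0680) = 9.15×10^-22 kg·m/s.

p ≈ 9.15×10^-22 kg·m/s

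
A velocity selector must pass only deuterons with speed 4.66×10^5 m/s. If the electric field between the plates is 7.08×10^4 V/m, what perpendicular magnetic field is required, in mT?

qE = qvB ⇒ B = E/v = (7.08×10^4) / (4.66×10^5) = 0.152 T.

B ≈ 152 mT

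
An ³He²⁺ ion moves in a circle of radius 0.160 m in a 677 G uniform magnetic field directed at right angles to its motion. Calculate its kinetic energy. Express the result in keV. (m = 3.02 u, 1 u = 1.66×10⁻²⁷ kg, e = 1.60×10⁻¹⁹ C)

v = qBr/m = (2×1.60×10^-19)(0.0677)(0.160) / (5.01×10^-27) = 6.91×10^5 m/s.
K = ½mv² = 0.5·(5.01×10^-27)·(6.91×10^5)² = 1.20×10^-15 J = 7.49 keV.

K ≈ 7.49 keV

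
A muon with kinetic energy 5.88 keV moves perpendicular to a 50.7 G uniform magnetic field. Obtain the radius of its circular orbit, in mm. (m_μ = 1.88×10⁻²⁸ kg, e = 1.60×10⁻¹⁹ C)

r ≈ 733 mm

Convert the energy: K = 5.88 keV = 9.41×10^-16 J.
v = √(2K/m) = √(2·9.41×10^-16/1.88×10^-28) = 3.16×10^6 m/s.
r = mv/(qB) = (1.88×10^-28)(3.16×10^6) / [(1×1.60×10^-19)(5.07×10^-3)] = 0.733 m.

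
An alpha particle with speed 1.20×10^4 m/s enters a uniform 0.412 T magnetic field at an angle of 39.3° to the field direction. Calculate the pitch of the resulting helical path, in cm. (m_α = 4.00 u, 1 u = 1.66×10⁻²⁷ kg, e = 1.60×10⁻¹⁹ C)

pitch ≈ 0.294 cm

The velocity component along B is v∥ = v cos39.3° = 9290 m/s.
The cyclotron period T = 2πm/(qB) = 3.16×10^-7 s is set by m, q, B alone.
Pitch = v∥·T = (9290)(3.16×10^-7) = 2.94×10^-3 m.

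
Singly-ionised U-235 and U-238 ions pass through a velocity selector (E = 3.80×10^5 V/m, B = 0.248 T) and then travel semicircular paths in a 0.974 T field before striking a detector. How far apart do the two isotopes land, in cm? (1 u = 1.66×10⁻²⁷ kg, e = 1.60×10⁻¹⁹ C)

Δd ≈ 9.79 cm

Both emerge at v = E/B₁ = 1.53×10^6 m/s.
r = mv/(qB₂), so r₁ = 3.8356 m and r₂ = 3.8845 m, giving Δr = 0.0490 m.
After a semicircle each ion lands a diameter 2r from the entry slit, so the separation is 2Δr = 0.0979 m.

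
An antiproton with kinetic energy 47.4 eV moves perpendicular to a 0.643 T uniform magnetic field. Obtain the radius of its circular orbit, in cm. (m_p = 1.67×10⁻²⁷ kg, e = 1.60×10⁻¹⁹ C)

r ≈ 0.155 cm

Convert the energy: K = 47.4 eV = 7.58×10^-18 J.
v = √(2K/m) = √(2·7.58×10^-18/1.67×10^-27) = 9.53×10^4 m/s.
r = mv/(qB) = (1.67×10^-27)(9.53×10^4) / [(1×1.60×10^-19)(0.643)] = 1.55×10^-3 m.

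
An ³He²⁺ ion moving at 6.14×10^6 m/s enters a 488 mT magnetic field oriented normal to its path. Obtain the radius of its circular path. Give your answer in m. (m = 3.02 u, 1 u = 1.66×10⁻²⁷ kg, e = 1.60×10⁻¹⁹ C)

The magnetic force provides the centripetal force: qvB = mv²/r, so r = mv/(qB).
r = (5.01×10^-27 kg)(6.14×10^6 m/s) / [(2×1.60×10^-19 C)(0.488 T)] = 0.197 m.

r ≈ 0.197 m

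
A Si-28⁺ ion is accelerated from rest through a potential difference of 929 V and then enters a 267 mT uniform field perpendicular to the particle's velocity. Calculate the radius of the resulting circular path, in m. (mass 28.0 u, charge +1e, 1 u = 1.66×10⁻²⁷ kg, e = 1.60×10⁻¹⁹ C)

r ≈ 0.0870 m

The kinetic energy gained is K = qV = (1×1.60×10^-19)(929) = 1.49×10^-16 J.
v = √(2K/m) = 8.00×10^4 m/s.
r = mv/(qB) = (4.65×10^-26)(8.00×10^4) / [(1×1.60×10^-19)(0.267)] = 0.0870 m.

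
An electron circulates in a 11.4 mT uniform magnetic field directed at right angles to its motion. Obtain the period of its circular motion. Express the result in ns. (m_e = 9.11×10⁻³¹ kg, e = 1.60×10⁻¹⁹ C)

T ≈ 3.14 ns

The cyclotron period is independent of speed: T = 2πm/(qB).
T = 2π(9.11×10^-31) / [(1×1.60×10^-19)(0.0114)] = 3.14×10^-9 s.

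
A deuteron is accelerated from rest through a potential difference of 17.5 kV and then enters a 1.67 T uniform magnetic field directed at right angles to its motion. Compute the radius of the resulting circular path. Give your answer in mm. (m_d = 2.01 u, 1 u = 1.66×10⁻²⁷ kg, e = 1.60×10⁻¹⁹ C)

r ≈ 16.2 mm

The kinetic energy gained is K = qV = (1×1.60×10^-19)(1.75×10^4) = 2.80×10^-15 J.
v = √(2K/m) = 1.30×10^6 m/s.
r = mv/(qB) = (3.34×10^-27)(1.30×10^6) / [(1×1.60×10^-19)(1.67)] = 0.0162 m.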